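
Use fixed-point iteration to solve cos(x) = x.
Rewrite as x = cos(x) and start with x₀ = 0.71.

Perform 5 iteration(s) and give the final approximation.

Equation: cos(x) = x
Fixed-point form: x = cos(x)
x₀ = 0.71

x_1 = g(0.710000) = 0.758362
x_2 = g(0.758362) = 0.725964
x_3 = g(0.725964) = 0.747860
x_4 = g(0.747860) = 0.733146
x_5 = g(0.733146) = 0.743073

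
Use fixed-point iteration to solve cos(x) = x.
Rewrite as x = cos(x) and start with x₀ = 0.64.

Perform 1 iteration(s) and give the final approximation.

Equation: cos(x) = x
Fixed-point form: x = cos(x)
x₀ = 0.64

x_1 = g(0.640000) = 0.802096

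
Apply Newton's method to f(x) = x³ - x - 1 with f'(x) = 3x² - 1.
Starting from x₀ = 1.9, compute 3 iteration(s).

f(x) = x³ - x - 1
f'(x) = 3x² - 1
x₀ = 1.9

Newton-Raphson formula: x_{n+1} = x_n - f(x_n)/f'(x_n)

Iteration 1:
  f(1.900000) = 3.959000
  f'(1.900000) = 9.830000
  x_1 = 1.900000 - 3.959000/9.830000 = 1.497253
Iteration 2:
  f(1.497253) = 0.859240
  f'(1.497253) = 5.725302
  x_2 = 1.497253 - 0.859240/5.725302 = 1.347176
Iteration 3:
  f(1.347176) = 0.097789
  f'(1.347176) = 4.444646
  x_3 = 1.347176 - 0.097789/4.444646 = 1.325174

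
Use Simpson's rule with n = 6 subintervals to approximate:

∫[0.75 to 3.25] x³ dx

f(x) = x³
a = 0.75, b = 3.25, n = 6
h = (b - a)/n = 0.416667

Simpson's rule: (h/3)[f(x₀) + 4f(x₁) + 2f(x₂) + ... + f(xₙ)]

x_0 = 0.7500, f(x_0) = 0.421875, coefficient = 1
x_1 = 1.1667, f(x_1) = 1.587963, coefficient = 4
x_2 = 1.5833, f(x_2) = 3.969329, coefficient = 2
x_3 = 2.0000, f(x_3) = 8.000000, coefficient = 4
x_4 = 2.4167, f(x_4) = 14.114005, coefficient = 2
x_5 = 2.8333, f(x_5) = 22.745370, coefficient = 4
x_6 = 3.2500, f(x_6) = 34.328125, coefficient = 1

I ≈ (0.416667/3) × 200.250000 = 27.812500
Exact value: 27.812500
Error: 0.000000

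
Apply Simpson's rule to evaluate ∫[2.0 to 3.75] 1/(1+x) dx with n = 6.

f(x) = 1/(1+x)
a = 2.0, b = 3.75, n = 6
h = (b - a)/n = 0.291667

Simpson's rule: (h/3)[f(x₀) + 4f(x₁) + 2f(x₂) + ... + f(xₙ)]

x_0 = 2.0000, f(x_0) = 0.333333, coefficient = 1
x_1 = 2.2917, f(x_1) = 0.303797, coefficient = 4
x_2 = 2.5833, f(x_2) = 0.279070, coefficient = 2
x_3 = 2.8750, f(x_3) = 0.258065, coefficient = 4
x_4 = 3.1667, f(x_4) = 0.240000, coefficient = 2
x_5 = 3.4583, f(x_5) = 0.224299, coefficient = 4
x_6 = 3.7500, f(x_6) = 0.210526, coefficient = 1

I ≈ (0.291667/3) × 4.726643 = 0.459535
Exact value: 0.459532
Error: 0.000002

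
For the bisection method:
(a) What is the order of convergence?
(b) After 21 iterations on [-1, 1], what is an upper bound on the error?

(a) Bisection has linear (order 1) convergence; the error is halved each step.

(b) Error bound = (b-a)/2^n = (1 - (-1))/2^{21}
    = 2/2^{21}

(a) 1 (linear); (b) error ≤ 9.54e-07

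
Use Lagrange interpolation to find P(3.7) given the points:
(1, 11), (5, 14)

Lagrange interpolation formula:
P(x) = Σ yᵢ × Lᵢ(x)
where Lᵢ(x) = Π_{j≠i} (x - xⱼ)/(xᵢ - xⱼ)

L_0(3.7) = (3.7 - 5)/(1 - 5) = 0.325000
L_1(3.7) = (3.7 - 1)/(5 - 1) = 0.675000

P(3.7) = 11×L_0(3.7) + 14×L_1(3.7)
P(3.7) = 13.025000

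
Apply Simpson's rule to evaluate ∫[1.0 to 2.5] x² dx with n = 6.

f(x) = x²
a = 1.0, b = 2.5, n = 6
h = (b - a)/n = 0.250000

Simpson's rule: (h/3)[f(x₀) + 4f(x₁) + 2f(x₂) + ... + f(xₙ)]

x_0 = 1.0000, f(x_0) = 1.000000, coefficient = 1
x_1 = 1.2500, f(x_1) = 1.562500, coefficient = 4
x_2 = 1.5000, f(x_2) = 2.250000, coefficient = 2
x_3 = 1.7500, f(x_3) = 3.062500, coefficient = 4
x_4 = 2.0000, f(x_4) = 4.000000, coefficient = 2
x_5 = 2.2500, f(x_5) = 5.062500, coefficient = 4
x_6 = 2.5000, f(x_6) = 6.250000, coefficient = 1

I ≈ (0.250000/3) × 58.500000 = 4.875000
Exact value: 4.875000
Error: 0.000000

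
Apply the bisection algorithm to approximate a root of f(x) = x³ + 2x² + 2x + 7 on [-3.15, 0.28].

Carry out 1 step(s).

f(x) = x³ + 2x² + 2x + 7
Initial interval: [-3.15, 0.28]

Iteration 1:
  c_1 = (-3.150000 + 0.280000)/2 = -1.435000
  f(c_1) = f(-1.435000) = 5.293462
  f(a) × f(c) < 0, new interval: [-3.150000, -1.435000]

After 1 iteration(s), the approximation is c_1 = -1.435000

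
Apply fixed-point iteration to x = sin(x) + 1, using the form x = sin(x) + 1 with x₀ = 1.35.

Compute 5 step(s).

Equation: x = sin(x) + 1
Fixed-point form: x = sin(x) + 1
x₀ = 1.35

x_1 = g(1.350000) = 1.975723
x_2 = g(1.975723) = 1.919131
x_3 = g(1.919131) = 1.939942
x_4 = g(1.939942) = 1.932636
x_5 = g(1.932636) = 1.935247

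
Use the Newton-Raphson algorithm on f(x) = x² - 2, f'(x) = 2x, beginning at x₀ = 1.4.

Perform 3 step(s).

f(x) = x² - 2
f'(x) = 2x
x₀ = 1.4

Newton-Raphson formula: x_{n+1} = x_n - f(x_n)/f'(x_n)

Iteration 1:
  f(1.400000) = -0.040000
  f'(1.400000) = 2.800000
  x_1 = 1.400000 - (-0.040000)/2.800000 = 1.414286
Iteration 2:
  f(1.414286) = 0.000204
  f'(1.414286) = 2.828571
  x_2 = 1.414286 - 0.000204/2.828571 = 1.414214
Iteration 3:
  f(1.414214) = 0.000000
  f'(1.414214) = 2.828427
  x_3 = 1.414214 - 0.000000/2.828427 = 1.414214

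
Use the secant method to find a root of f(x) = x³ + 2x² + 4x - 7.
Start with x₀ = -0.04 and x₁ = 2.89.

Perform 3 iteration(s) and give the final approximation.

f(x) = x³ + 2x² + 4x - 7
x₀ = -0.04, x₁ = 2.89

Secant formula: x_{n+1} = x_n - f(x_n)(x_n - x_{n-1})/(f(x_n) - f(x_{n-1}))

Iteration 1:
  f(-0.040000) = -7.156864
  f(2.890000) = 45.401769
  x_2 = 2.890000 - 45.401769×(2.890000 - (-0.040000))/(45.401769 - (-7.156864))
       = 0.358976
Iteration 2:
  f(2.890000) = 45.401769
  f(0.358976) = -5.260112
  x_3 = 0.358976 - (-5.260112)×(0.358976 - 2.890000)/(-5.260112 - 45.401769)
       = 0.621766
Iteration 3:
  f(0.358976) = -5.260112
  f(0.621766) = -3.499377
  x_4 = 0.621766 - (-3.499377)×(0.621766 - 0.358976)/(-3.499377 - (-5.260112))
       = 1.144051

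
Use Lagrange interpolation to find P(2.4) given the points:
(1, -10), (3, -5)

Lagrange interpolation formula:
P(x) = Σ yᵢ × Lᵢ(x)
where Lᵢ(x) = Π_{j≠i} (x - xⱼ)/(xᵢ - xⱼ)

L_0(2.4) = (2.4 - 3)/(1 - 3) = 0.300000
L_1(2.4) = (2.4 - 1)/(3 - 1) = 0.700000

P(2.4) = (-10)×L_0(2.4) + (-5)×L_1(2.4)
P(2.4) = -6.500000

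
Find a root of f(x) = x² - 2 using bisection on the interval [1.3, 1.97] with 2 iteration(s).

f(x) = x² - 2
Initial interval: [1.3, 1.97]

Iteration 1:
  c_1 = (1.300000 + 1.970000)/2 = 1.635000
  f(c_1) = f(1.635000) = 0.673225
  f(a) × f(c) < 0, new interval: [1.300000, 1.635000]
Iteration 2:
  c_2 = (1.300000 + 1.635000)/2 = 1.467500
  f(c_2) = f(1.467500) = 0.153556
  f(a) × f(c) < 0, new interval: [1.300000, 1.467500]

After 2 iteration(s), the approximation is c_2 = 1.467500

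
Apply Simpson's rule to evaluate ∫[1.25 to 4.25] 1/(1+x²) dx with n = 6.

f(x) = 1/(1+x²)
a = 1.25, b = 4.25, n = 6
h = (b - a)/n = 0.500000

Simpson's rule: (h/3)[f(x₀) + 4f(x₁) + 2f(x₂) + ... + f(xₙ)]

x_0 = 1.2500, f(x_0) = 0.390244, coefficient = 1
x_1 = 1.7500, f(x_1) = 0.246154, coefficient = 4
x_2 = 2.2500, f(x_2) = 0.164948, coefficient = 2
x_3 = 2.7500, f(x_3) = 0.116788, coefficient = 4
x_4 = 3.2500, f(x_4) = 0.086486, coefficient = 2
x_5 = 3.7500, f(x_5) = 0.066390, coefficient = 4
x_6 = 4.2500, f(x_6) = 0.052459, coefficient = 1

I ≈ (0.500000/3) × 2.662902 = 0.443817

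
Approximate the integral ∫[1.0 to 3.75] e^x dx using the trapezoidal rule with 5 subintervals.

f(x) = e^x
a = 1.0, b = 3.75, n = 5
h = (b - a)/n = 0.550000

Trapezoidal rule: (h/2)[f(x₀) + 2f(x₁) + 2f(x₂) + ... + f(xₙ)]

x_0 = 1.0000, f(x_0) = 2.718282, coefficient = 1
x_1 = 1.5500, f(x_1) = 4.711470, coefficient = 2
x_2 = 2.1000, f(x_2) = 8.166170, coefficient = 2
x_3 = 2.6500, f(x_3) = 14.154039, coefficient = 2
x_4 = 3.2000, f(x_4) = 24.532530, coefficient = 2
x_5 = 3.7500, f(x_5) = 42.521082, coefficient = 1

I ≈ (0.550000/2) × 148.367782 = 40.801140
Exact value: 39.802800
Error: 0.998340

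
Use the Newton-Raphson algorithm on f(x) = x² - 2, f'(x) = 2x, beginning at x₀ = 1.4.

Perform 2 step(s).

f(x) = x² - 2
f'(x) = 2x
x₀ = 1.4

Newton-Raphson formula: x_{n+1} = x_n - f(x_n)/f'(x_n)

Iteration 1:
  f(1.400000) = -0.040000
  f'(1.400000) = 2.800000
  x_1 = 1.400000 - (-0.040000)/2.800000 = 1.414286
Iteration 2:
  f(1.414286) = 0.000204
  f'(1.414286) = 2.828571
  x_2 = 1.414286 - 0.000204/2.828571 = 1.414214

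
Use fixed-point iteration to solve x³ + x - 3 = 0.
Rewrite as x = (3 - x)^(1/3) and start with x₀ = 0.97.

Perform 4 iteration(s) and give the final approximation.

Equation: x³ + x - 3 = 0
Fixed-point form: x = (3 - x)^(1/3)
x₀ = 0.97

x_1 = g(0.970000) = 1.266189
x_2 = g(1.266189) = 1.201344
x_3 = g(1.201344) = 1.216138
x_4 = g(1.216138) = 1.212794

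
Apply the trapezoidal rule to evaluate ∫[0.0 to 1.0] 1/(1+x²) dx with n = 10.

f(x) = 1/(1+x²)
a = 0.0, b = 1.0, n = 10
h = (b - a)/n = 0.100000

Trapezoidal rule: (h/2)[f(x₀) + 2f(x₁) + 2f(x₂) + ... + f(xₙ)]

x_0 = 0.0000, f(x_0) = 1.000000, coefficient = 1
x_1 = 0.1000, f(x_1) = 0.990099, coefficient = 2
x_2 = 0.2000, f(x_2) = 0.961538, coefficient = 2
x_3 = 0.3000, f(x_3) = 0.917431, coefficient = 2
x_4 = 0.4000, f(x_4) = 0.862069, coefficient = 2
x_5 = 0.5000, f(x_5) = 0.800000, coefficient = 2
x_6 = 0.6000, f(x_6) = 0.735294, coefficient = 2
x_7 = 0.7000, f(x_7) = 0.671141, coefficient = 2
x_8 = 0.8000, f(x_8) = 0.609756, coefficient = 2
x_9 = 0.9000, f(x_9) = 0.552486, coefficient = 2
x_10 = 1.0000, f(x_10) = 0.500000, coefficient = 1

I ≈ (0.100000/2) × 15.699630 = 0.784981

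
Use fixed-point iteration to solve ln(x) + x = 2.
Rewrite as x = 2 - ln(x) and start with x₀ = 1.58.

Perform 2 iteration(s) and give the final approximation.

Equation: ln(x) + x = 2
Fixed-point form: x = 2 - ln(x)
x₀ = 1.58

x_1 = g(1.580000) = 1.542575
x_2 = g(1.542575) = 1.566547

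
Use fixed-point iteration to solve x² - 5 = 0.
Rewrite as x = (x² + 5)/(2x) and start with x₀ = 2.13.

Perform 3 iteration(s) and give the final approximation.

Equation: x² - 5 = 0
Fixed-point form: x = (x² + 5)/(2x)
x₀ = 2.13

x_1 = g(2.130000) = 2.238709
x_2 = g(2.238709) = 2.236070
x_3 = g(2.236070) = 2.236068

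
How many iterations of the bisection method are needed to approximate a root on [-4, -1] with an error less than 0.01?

We need (b-a)/2^n ≤ 0.01
(-1 - (-4))/2^n ≤ 0.01
3/2^n ≤ 0.01
2^n ≥ 300
n ≥ log₂(300) = 8.23
n ≥ 9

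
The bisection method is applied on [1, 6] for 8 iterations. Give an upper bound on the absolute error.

Bisection error bound: |error| ≤ (b-a)/2^n
|error| ≤ (6 - 1)/2^8 = 5/2^8
|error| ≤ 0.0195312500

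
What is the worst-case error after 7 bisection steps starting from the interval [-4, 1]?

Bisection error bound: |error| ≤ (b-a)/2^n
|error| ≤ (1 - (-4))/2^7 = 5/2^7
|error| ≤ 0.0390625000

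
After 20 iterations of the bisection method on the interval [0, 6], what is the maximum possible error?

Bisection error bound: |error| ≤ (b-a)/2^n
|error| ≤ (6 - 0)/2^20 = 6/2^20
|error| ≤ 0.0000057220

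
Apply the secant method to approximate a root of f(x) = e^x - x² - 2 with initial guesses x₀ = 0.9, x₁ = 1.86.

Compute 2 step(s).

f(x) = e^x - x² - 2
x₀ = 0.9, x₁ = 1.86

Secant formula: x_{n+1} = x_n - f(x_n)(x_n - x_{n-1})/(f(x_n) - f(x_{n-1}))

Iteration 1:
  f(0.900000) = -0.350397
  f(1.860000) = 0.964137
  x_2 = 1.860000 - 0.964137×(1.860000 - 0.900000)/(0.964137 - (-0.350397))
       = 1.155894
Iteration 2:
  f(1.860000) = 0.964137
  f(1.155894) = -0.159229
  x_3 = 1.155894 - (-0.159229)×(1.155894 - 1.860000)/(-0.159229 - 0.964137)
       = 1.255696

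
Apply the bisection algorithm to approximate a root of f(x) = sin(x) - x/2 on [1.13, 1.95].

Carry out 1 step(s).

f(x) = sin(x) - x/2
Initial interval: [1.13, 1.95]

Iteration 1:
  c_1 = (1.130000 + 1.950000)/2 = 1.540000
  f(c_1) = f(1.540000) = 0.229526
  f(a) × f(c) ≥ 0, new interval: [1.540000, 1.950000]

After 1 iteration(s), the approximation is c_1 = 1.540000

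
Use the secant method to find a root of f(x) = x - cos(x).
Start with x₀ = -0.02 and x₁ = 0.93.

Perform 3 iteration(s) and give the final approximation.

f(x) = x - cos(x)
x₀ = -0.02, x₁ = 0.93

Secant formula: x_{n+1} = x_n - f(x_n)(x_n - x_{n-1})/(f(x_n) - f(x_{n-1}))

Iteration 1:
  f(-0.020000) = -1.019800
  f(0.930000) = 0.332166
  x_2 = 0.930000 - 0.332166×(0.930000 - (-0.020000))/(0.332166 - (-1.019800))
       = 0.696593
Iteration 2:
  f(0.930000) = 0.332166
  f(0.696593) = -0.070439
  x_3 = 0.696593 - (-0.070439)×(0.696593 - 0.930000)/(-0.070439 - 0.332166)
       = 0.737430
Iteration 3:
  f(0.696593) = -0.070439
  f(0.737430) = -0.002769
  x_4 = 0.737430 - (-0.002769)×(0.737430 - 0.696593)/(-0.002769 - (-0.070439))
       = 0.739101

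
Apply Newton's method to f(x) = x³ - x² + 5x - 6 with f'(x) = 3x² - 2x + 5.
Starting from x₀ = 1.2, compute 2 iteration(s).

f(x) = x³ - x² + 5x - 6
f'(x) = 3x² - 2x + 5
x₀ = 1.2

Newton-Raphson formula: x_{n+1} = x_n - f(x_n)/f'(x_n)

Iteration 1:
  f(1.200000) = 0.288000
  f'(1.200000) = 6.920000
  x_1 = 1.200000 - 0.288000/6.920000 = 1.158382
Iteration 2:
  f(1.158382) = 0.004431
  f'(1.158382) = 6.708780
  x_2 = 1.158382 - 0.004431/6.708780 = 1.157721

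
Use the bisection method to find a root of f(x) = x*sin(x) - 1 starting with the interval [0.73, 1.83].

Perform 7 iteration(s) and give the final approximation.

f(x) = x*sin(x) - 1
Initial interval: [0.73, 1.83]

Iteration 1:
  c_1 = (0.730000 + 1.830000)/2 = 1.280000
  f(c_1) = f(1.280000) = 0.226260
  f(a) × f(c) < 0, new interval: [0.730000, 1.280000]
Iteration 2:
  c_2 = (0.730000 + 1.280000)/2 = 1.005000
  f(c_2) = f(1.005000) = -0.151617
  f(a) × f(c) ≥ 0, new interval: [1.005000, 1.280000]
Iteration 3:
  c_3 = (1.005000 + 1.280000)/2 = 1.142500
  f(c_3) = f(1.142500) = 0.039303
  f(a) × f(c) < 0, new interval: [1.005000, 1.142500]
Iteration 4:
  c_4 = (1.005000 + 1.142500)/2 = 1.073750
  f(c_4) = f(1.073750) = -0.056179
  f(a) × f(c) ≥ 0, new interval: [1.073750, 1.142500]
Iteration 5:
  c_5 = (1.073750 + 1.142500)/2 = 1.108125
  f(c_5) = f(1.108125) = -0.008380
  f(a) × f(c) ≥ 0, new interval: [1.108125, 1.142500]
Iteration 6:
  c_6 = (1.108125 + 1.142500)/2 = 1.125313
  f(c_6) = f(1.125313) = 0.015485
  f(a) × f(c) < 0, new interval: [1.108125, 1.125313]
Iteration 7:
  c_7 = (1.108125 + 1.125313)/2 = 1.116719
  f(c_7) = f(1.116719) = 0.003557
  f(a) × f(c) < 0, new interval: [1.108125, 1.116719]

After 7 iteration(s), the approximation is c_7 = 1.116719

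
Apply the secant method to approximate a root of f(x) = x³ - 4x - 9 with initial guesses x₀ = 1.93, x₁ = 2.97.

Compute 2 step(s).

f(x) = x³ - 4x - 9
x₀ = 1.93, x₁ = 2.97

Secant formula: x_{n+1} = x_n - f(x_n)(x_n - x_{n-1})/(f(x_n) - f(x_{n-1}))

Iteration 1:
  f(1.930000) = -9.530943
  f(2.970000) = 5.318073
  x_2 = 2.970000 - 5.318073×(2.970000 - 1.930000)/(5.318073 - (-9.530943))
       = 2.597531
Iteration 2:
  f(2.970000) = 5.318073
  f(2.597531) = -1.864145
  x_3 = 2.597531 - (-1.864145)×(2.597531 - 2.970000)/(-1.864145 - 5.318073)
       = 2.694205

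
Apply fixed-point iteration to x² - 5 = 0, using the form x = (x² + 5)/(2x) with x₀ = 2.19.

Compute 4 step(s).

Equation: x² - 5 = 0
Fixed-point form: x = (x² + 5)/(2x)
x₀ = 2.19

x_1 = g(2.190000) = 2.236553
x_2 = g(2.236553) = 2.236068
x_3 = g(2.236068) = 2.236068
x_4 = g(2.236068) = 2.236068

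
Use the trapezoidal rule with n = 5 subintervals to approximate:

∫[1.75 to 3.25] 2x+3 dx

f(x) = 2x+3
a = 1.75, b = 3.25, n = 5
h = (b - a)/n = 0.300000

Trapezoidal rule: (h/2)[f(x₀) + 2f(x₁) + 2f(x₂) + ... + f(xₙ)]

x_0 = 1.7500, f(x_0) = 6.500000, coefficient = 1
x_1 = 2.0500, f(x_1) = 7.100000, coefficient = 2
x_2 = 2.3500, f(x_2) = 7.700000, coefficient = 2
x_3 = 2.6500, f(x_3) = 8.300000, coefficient = 2
x_4 = 2.9500, f(x_4) = 8.900000, coefficient = 2
x_5 = 3.2500, f(x_5) = 9.500000, coefficient = 1

I ≈ (0.300000/2) × 80.000000 = 12.000000
Exact value: 12.000000
Error: 0.000000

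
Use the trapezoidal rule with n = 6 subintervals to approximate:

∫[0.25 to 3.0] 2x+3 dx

f(x) = 2x+3
a = 0.25, b = 3.0, n = 6
h = (b - a)/n = 0.458333

Trapezoidal rule: (h/2)[f(x₀) + 2f(x₁) + 2f(x₂) + ... + f(xₙ)]

x_0 = 0.2500, f(x_0) = 3.500000, coefficient = 1
x_1 = 0.7083, f(x_1) = 4.416667, coefficient = 2
x_2 = 1.1667, f(x_2) = 5.333333, coefficient = 2
x_3 = 1.6250, f(x_3) = 6.250000, coefficient = 2
x_4 = 2.0833, f(x_4) = 7.166667, coefficient = 2
x_5 = 2.5417, f(x_5) = 8.083333, coefficient = 2
x_6 = 3.0000, f(x_6) = 9.000000, coefficient = 1

I ≈ (0.458333/2) × 75.000000 = 17.187500
Exact value: 17.187500
Error: 0.000000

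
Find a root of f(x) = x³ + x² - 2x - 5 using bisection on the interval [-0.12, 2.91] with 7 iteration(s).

f(x) = x³ + x² - 2x - 5
Initial interval: [-0.12, 2.91]

Iteration 1:
  c_1 = (-0.120000 + 2.910000)/2 = 1.395000
  f(c_1) = f(1.395000) = -3.129270
  f(a) × f(c) ≥ 0, new interval: [1.395000, 2.910000]
Iteration 2:
  c_2 = (1.395000 + 2.910000)/2 = 2.152500
  f(c_2) = f(2.152500) = 5.301340
  f(a) × f(c) < 0, new interval: [1.395000, 2.152500]
Iteration 3:
  c_3 = (1.395000 + 2.152500)/2 = 1.773750
  f(c_3) = f(1.773750) = 0.179242
  f(a) × f(c) < 0, new interval: [1.395000, 1.773750]
Iteration 4:
  c_4 = (1.395000 + 1.773750)/2 = 1.584375
  f(c_4) = f(1.584375) = -1.681338
  f(a) × f(c) ≥ 0, new interval: [1.584375, 1.773750]
Iteration 5:
  c_5 = (1.584375 + 1.773750)/2 = 1.679063
  f(c_5) = f(1.679063) = -0.805176
  f(a) × f(c) ≥ 0, new interval: [1.679063, 1.773750]
Iteration 6:
  c_6 = (1.679063 + 1.773750)/2 = 1.726406
  f(c_6) = f(1.726406) = -0.326817
  f(a) × f(c) ≥ 0, new interval: [1.726406, 1.773750]
Iteration 7:
  c_7 = (1.726406 + 1.773750)/2 = 1.750078
  f(c_7) = f(1.750078) = -0.077290
  f(a) × f(c) ≥ 0, new interval: [1.750078, 1.773750]

After 7 iteration(s), the approximation is c_7 = 1.750078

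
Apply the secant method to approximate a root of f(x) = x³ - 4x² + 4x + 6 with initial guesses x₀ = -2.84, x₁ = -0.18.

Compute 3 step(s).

f(x) = x³ - 4x² + 4x + 6
x₀ = -2.84, x₁ = -0.18

Secant formula: x_{n+1} = x_n - f(x_n)(x_n - x_{n-1})/(f(x_n) - f(x_{n-1}))

Iteration 1:
  f(-2.840000) = -60.528704
  f(-0.180000) = 5.144568
  x_2 = -0.180000 - 5.144568×(-0.180000 - (-2.840000))/(5.144568 - (-60.528704))
       = -0.388373
Iteration 2:
  f(-0.180000) = 5.144568
  f(-0.388373) = 3.784592
  x_3 = -0.388373 - 3.784592×(-0.388373 - (-0.180000))/(3.784592 - 5.144568)
       = -0.968242
Iteration 3:
  f(-0.388373) = 3.784592
  f(-0.968242) = -2.530660
  x_4 = -0.968242 - (-2.530660)×(-0.968242 - (-0.388373))/(-2.530660 - 3.784592)
       = -0.735876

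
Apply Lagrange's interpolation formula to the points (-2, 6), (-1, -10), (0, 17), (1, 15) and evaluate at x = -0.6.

Lagrange interpolation formula:
P(x) = Σ yᵢ × Lᵢ(x)
where Lᵢ(x) = Π_{j≠i} (x - xⱼ)/(xᵢ - xⱼ)

L_0(-0.6) = (-0.6 - (-1))/(-2 - (-1)) × (-0.6 - 0)/(-2 - 0) × (-0.6 - 1)/(-2 - 1) = -0.064000
L_1(-0.6) = (-0.6 - (-2))/(-1 - (-2)) × (-0.6 - 0)/(-1 - 0) × (-0.6 - 1)/(-1 - 1) = 0.672000
L_2(-0.6) = (-0.6 - (-2))/(0 - (-2)) × (-0.6 - (-1))/(0 - (-1)) × (-0.6 - 1)/(0 - 1) = 0.448000
L_3(-0.6) = (-0.6 - (-2))/(1 - (-2)) × (-0.6 - (-1))/(1 - (-1)) × (-0.6 - 0)/(1 - 0) = -0.056000

P(-0.6) = 6×L_0(-0.6) + (-10)×L_1(-0.6) + 17×L_2(-0.6) + 15×L_3(-0.6)
P(-0.6) = -0.328000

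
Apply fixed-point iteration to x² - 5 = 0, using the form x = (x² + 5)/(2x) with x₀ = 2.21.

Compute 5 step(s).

Equation: x² - 5 = 0
Fixed-point form: x = (x² + 5)/(2x)
x₀ = 2.21

x_1 = g(2.210000) = 2.236222
x_2 = g(2.236222) = 2.236068
x_3 = g(2.236068) = 2.236068
x_4 = g(2.236068) = 2.236068
x_5 = g(2.236068) = 2.236068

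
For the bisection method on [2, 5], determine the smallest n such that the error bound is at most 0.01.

We need (b-a)/2^n ≤ 0.01
(5 - 2)/2^n ≤ 0.01
3/2^n ≤ 0.01
2^n ≥ 300
n ≥ log₂(300) = 8.23
n ≥ 9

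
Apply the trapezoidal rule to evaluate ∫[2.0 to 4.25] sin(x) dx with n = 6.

f(x) = sin(x)
a = 2.0, b = 4.25, n = 6
h = (b - a)/n = 0.375000

Trapezoidal rule: (h/2)[f(x₀) + 2f(x₁) + 2f(x₂) + ... + f(xₙ)]

x_0 = 2.0000, f(x_0) = 0.909297, coefficient = 1
x_1 = 2.3750, f(x_1) = 0.693685, coefficient = 2
x_2 = 2.7500, f(x_2) = 0.381661, coefficient = 2
x_3 = 3.1250, f(x_3) = 0.016592, coefficient = 2
x_4 = 3.5000, f(x_4) = -0.350783, coefficient = 2
x_5 = 3.8750, f(x_5) = -0.669405, coefficient = 2
x_6 = 4.2500, f(x_6) = -0.894989, coefficient = 1

I ≈ (0.375000/2) × 0.157808 = 0.029589
Exact value: 0.029941
Error: 0.000352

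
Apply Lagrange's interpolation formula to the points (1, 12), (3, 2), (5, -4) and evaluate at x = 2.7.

Lagrange interpolation formula:
P(x) = Σ yᵢ × Lᵢ(x)
where Lᵢ(x) = Π_{j≠i} (x - xⱼ)/(xᵢ - xⱼ)

L_0(2.7) = (2.7 - 3)/(1 - 3) × (2.7 - 5)/(1 - 5) = 0.086250
L_1(2.7) = (2.7 - 1)/(3 - 1) × (2.7 - 5)/(3 - 5) = 0.977500
L_2(2.7) = (2.7 - 1)/(5 - 1) × (2.7 - 3)/(5 - 3) = -0.063750

P(2.7) = 12×L_0(2.7) + 2×L_1(2.7) + (-4)×L_2(2.7)
P(2.7) = 3.245000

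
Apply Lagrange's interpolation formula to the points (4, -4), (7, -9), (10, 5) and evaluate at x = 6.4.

Lagrange interpolation formula:
P(x) = Σ yᵢ × Lᵢ(x)
where Lᵢ(x) = Π_{j≠i} (x - xⱼ)/(xᵢ - xⱼ)

L_0(6.4) = (6.4 - 7)/(4 - 7) × (6.4 - 10)/(4 - 10) = 0.120000
L_1(6.4) = (6.4 - 4)/(7 - 4) × (6.4 - 10)/(7 - 10) = 0.960000
L_2(6.4) = (6.4 - 4)/(10 - 4) × (6.4 - 7)/(10 - 7) = -0.080000

P(6.4) = (-4)×L_0(6.4) + (-9)×L_1(6.4) + 5×L_2(6.4)
P(6.4) = -9.520000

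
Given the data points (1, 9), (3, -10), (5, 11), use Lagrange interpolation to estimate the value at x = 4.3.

Lagrange interpolation formula:
P(x) = Σ yᵢ × Lᵢ(x)
where Lᵢ(x) = Π_{j≠i} (x - xⱼ)/(xᵢ - xⱼ)

L_0(4.3) = (4.3 - 3)/(1 - 3) × (4.3 - 5)/(1 - 5) = -0.113750
L_1(4.3) = (4.3 - 1)/(3 - 1) × (4.3 - 5)/(3 - 5) = 0.577500
L_2(4.3) = (4.3 - 1)/(5 - 1) × (4.3 - 3)/(5 - 3) = 0.536250

P(4.3) = 9×L_0(4.3) + (-10)×L_1(4.3) + 11×L_2(4.3)
P(4.3) = -0.900000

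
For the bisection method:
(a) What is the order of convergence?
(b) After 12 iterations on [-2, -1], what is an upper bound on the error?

(a) Bisection has linear (order 1) convergence; the error is halved each step.

(b) Error bound = (b-a)/2^n = (-1 - (-2))/2^{12}
    = 1/2^{12}

(a) 1 (linear); (b) error ≤ 2.44e-04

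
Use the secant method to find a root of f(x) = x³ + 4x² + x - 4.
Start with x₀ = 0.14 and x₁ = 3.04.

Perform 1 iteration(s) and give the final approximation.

f(x) = x³ + 4x² + x - 4
x₀ = 0.14, x₁ = 3.04

Secant formula: x_{n+1} = x_n - f(x_n)(x_n - x_{n-1})/(f(x_n) - f(x_{n-1}))

Iteration 1:
  f(0.140000) = -3.778856
  f(3.040000) = 64.100864
  x_2 = 3.040000 - 64.100864×(3.040000 - 0.140000)/(64.100864 - (-3.778856))
       = 0.301443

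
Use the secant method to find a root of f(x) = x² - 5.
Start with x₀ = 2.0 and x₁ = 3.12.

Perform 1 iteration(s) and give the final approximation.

f(x) = x² - 5
x₀ = 2.0, x₁ = 3.12

Secant formula: x_{n+1} = x_n - f(x_n)(x_n - x_{n-1})/(f(x_n) - f(x_{n-1}))

Iteration 1:
  f(2.000000) = -1.000000
  f(3.120000) = 4.734400
  x_2 = 3.120000 - 4.734400×(3.120000 - 2.000000)/(4.734400 - (-1.000000))
       = 2.195312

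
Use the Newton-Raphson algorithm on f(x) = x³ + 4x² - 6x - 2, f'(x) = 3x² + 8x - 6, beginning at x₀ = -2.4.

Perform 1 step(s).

f(x) = x³ + 4x² - 6x - 2
f'(x) = 3x² + 8x - 6
x₀ = -2.4

Newton-Raphson formula: x_{n+1} = x_n - f(x_n)/f'(x_n)

Iteration 1:
  f(-2.400000) = 21.616000
  f'(-2.400000) = -7.920000
  x_1 = -2.400000 - 21.616000/(-7.920000) = 0.329293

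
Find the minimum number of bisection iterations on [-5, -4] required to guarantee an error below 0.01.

We need (b-a)/2^n ≤ 0.01
(-4 - (-5))/2^n ≤ 0.01
1/2^n ≤ 0.01
2^n ≥ 100
n ≥ log₂(100) = 6.64
n ≥ 7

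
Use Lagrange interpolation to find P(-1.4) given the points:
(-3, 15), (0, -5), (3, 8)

Lagrange interpolation formula:
P(x) = Σ yᵢ × Lᵢ(x)
where Lᵢ(x) = Π_{j≠i} (x - xⱼ)/(xᵢ - xⱼ)

L_0(-1.4) = (-1.4 - 0)/(-3 - 0) × (-1.4 - 3)/(-3 - 3) = 0.342222
L_1(-1.4) = (-1.4 - (-3))/(0 - (-3)) × (-1.4 - 3)/(0 - 3) = 0.782222
L_2(-1.4) = (-1.4 - (-3))/(3 - (-3)) × (-1.4 - 0)/(3 - 0) = -0.124444

P(-1.4) = 15×L_0(-1.4) + (-5)×L_1(-1.4) + 8×L_2(-1.4)
P(-1.4) = 0.226667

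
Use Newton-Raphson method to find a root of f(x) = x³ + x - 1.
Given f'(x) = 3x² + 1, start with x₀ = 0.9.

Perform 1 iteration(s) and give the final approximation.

f(x) = x³ + x - 1
f'(x) = 3x² + 1
x₀ = 0.9

Newton-Raphson formula: x_{n+1} = x_n - f(x_n)/f'(x_n)

Iteration 1:
  f(0.900000) = 0.629000
  f'(0.900000) = 3.430000
  x_1 = 0.900000 - 0.629000/3.430000 = 0.716618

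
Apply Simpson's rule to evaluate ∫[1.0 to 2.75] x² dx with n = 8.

f(x) = x²
a = 1.0, b = 2.75, n = 8
h = (b - a)/n = 0.218750

Simpson's rule: (h/3)[f(x₀) + 4f(x₁) + 2f(x₂) + ... + f(xₙ)]

x_0 = 1.0000, f(x_0) = 1.000000, coefficient = 1
x_1 = 1.2188, f(x_1) = 1.485352, coefficient = 4
x_2 = 1.4375, f(x_2) = 2.066406, coefficient = 2
x_3 = 1.6562, f(x_3) = 2.743164, coefficient = 4
x_4 = 1.8750, f(x_4) = 3.515625, coefficient = 2
x_5 = 2.0938, f(x_5) = 4.383789, coefficient = 4
x_6 = 2.3125, f(x_6) = 5.347656, coefficient = 2
x_7 = 2.5312, f(x_7) = 6.407227, coefficient = 4
x_8 = 2.7500, f(x_8) = 7.562500, coefficient = 1

I ≈ (0.218750/3) × 90.500000 = 6.598958
Exact value: 6.598958
Error: 0.000000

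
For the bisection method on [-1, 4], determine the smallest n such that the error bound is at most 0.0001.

We need (b-a)/2^n ≤ 0.0001
(4 - (-1))/2^n ≤ 0.0001
5/2^n ≤ 0.0001
2^n ≥ 50000
n ≥ log₂(50000) = 15.61
n ≥ 16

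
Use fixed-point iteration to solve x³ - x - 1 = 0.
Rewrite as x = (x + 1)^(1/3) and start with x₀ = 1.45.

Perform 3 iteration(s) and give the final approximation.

Equation: x³ - x - 1 = 0
Fixed-point form: x = (x + 1)^(1/3)
x₀ = 1.45

x_1 = g(1.450000) = 1.348100
x_2 = g(1.348100) = 1.329144
x_3 = g(1.329144) = 1.325558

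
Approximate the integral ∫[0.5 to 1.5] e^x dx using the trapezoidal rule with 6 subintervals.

f(x) = e^x
a = 0.5, b = 1.5, n = 6
h = (b - a)/n = 0.166667

Trapezoidal rule: (h/2)[f(x₀) + 2f(x₁) + 2f(x₂) + ... + f(xₙ)]

x_0 = 0.5000, f(x_0) = 1.648721, coefficient = 1
x_1 = 0.6667, f(x_1) = 1.947734, coefficient = 2
x_2 = 0.8333, f(x_2) = 2.300976, coefficient = 2
x_3 = 1.0000, f(x_3) = 2.718282, coefficient = 2
x_4 = 1.1667, f(x_4) = 3.211271, coefficient = 2
x_5 = 1.3333, f(x_5) = 3.793668, coefficient = 2
x_6 = 1.5000, f(x_6) = 4.481689, coefficient = 1

I ≈ (0.166667/2) × 34.074271 = 2.839523
Exact value: 2.832968
Error: 0.006555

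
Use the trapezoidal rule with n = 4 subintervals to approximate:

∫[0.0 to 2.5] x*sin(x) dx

f(x) = x*sin(x)
a = 0.0, b = 2.5, n = 4
h = (b - a)/n = 0.625000

Trapezoidal rule: (h/2)[f(x₀) + 2f(x₁) + 2f(x₂) + ... + f(xₙ)]

x_0 = 0.0000, f(x_0) = 0.000000, coefficient = 1
x_1 = 0.6250, f(x_1) = 0.365686, coefficient = 2
x_2 = 1.2500, f(x_2) = 1.186231, coefficient = 2
x_3 = 1.8750, f(x_3) = 1.788911, coefficient = 2
x_4 = 2.5000, f(x_4) = 1.496180, coefficient = 1

I ≈ (0.625000/2) × 8.177835 = 2.555573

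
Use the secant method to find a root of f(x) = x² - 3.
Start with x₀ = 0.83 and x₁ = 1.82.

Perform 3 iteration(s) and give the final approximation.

f(x) = x² - 3
x₀ = 0.83, x₁ = 1.82

Secant formula: x_{n+1} = x_n - f(x_n)(x_n - x_{n-1})/(f(x_n) - f(x_{n-1}))

Iteration 1:
  f(0.830000) = -2.311100
  f(1.820000) = 0.312400
  x_2 = 1.820000 - 0.312400×(1.820000 - 0.830000)/(0.312400 - (-2.311100))
       = 1.702113
Iteration 2:
  f(1.820000) = 0.312400
  f(1.702113) = -0.102811
  x_3 = 1.702113 - (-0.102811)×(1.702113 - 1.820000)/(-0.102811 - 0.312400)
       = 1.731303
Iteration 3:
  f(1.702113) = -0.102811
  f(1.731303) = -0.002589
  x_4 = 1.731303 - (-0.002589)×(1.731303 - 1.702113)/(-0.002589 - (-0.102811))
       = 1.732057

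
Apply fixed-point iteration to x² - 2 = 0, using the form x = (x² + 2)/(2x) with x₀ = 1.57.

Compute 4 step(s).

Equation: x² - 2 = 0
Fixed-point form: x = (x² + 2)/(2x)
x₀ = 1.57

x_1 = g(1.570000) = 1.421943
x_2 = g(1.421943) = 1.414235
x_3 = g(1.414235) = 1.414214
x_4 = g(1.414214) = 1.414214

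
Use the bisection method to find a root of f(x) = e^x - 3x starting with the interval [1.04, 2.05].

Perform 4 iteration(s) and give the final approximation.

f(x) = e^x - 3x
Initial interval: [1.04, 2.05]

Iteration 1:
  c_1 = (1.040000 + 2.050000)/2 = 1.545000
  f(c_1) = f(1.545000) = 0.052972
  f(a) × f(c) < 0, new interval: [1.040000, 1.545000]
Iteration 2:
  c_2 = (1.040000 + 1.545000)/2 = 1.292500
  f(c_2) = f(1.292500) = -0.235620
  f(a) × f(c) ≥ 0, new interval: [1.292500, 1.545000]
Iteration 3:
  c_3 = (1.292500 + 1.545000)/2 = 1.418750
  f(c_3) = f(1.418750) = -0.124298
  f(a) × f(c) ≥ 0, new interval: [1.418750, 1.545000]
Iteration 4:
  c_4 = (1.418750 + 1.545000)/2 = 1.481875
  f(c_4) = f(1.481875) = -0.044435
  f(a) × f(c) ≥ 0, new interval: [1.481875, 1.545000]

After 4 iteration(s), the approximation is c_4 = 1.481875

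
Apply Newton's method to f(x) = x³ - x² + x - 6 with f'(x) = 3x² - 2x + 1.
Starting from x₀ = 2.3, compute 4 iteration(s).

f(x) = x³ - x² + x - 6
f'(x) = 3x² - 2x + 1
x₀ = 2.3

Newton-Raphson formula: x_{n+1} = x_n - f(x_n)/f'(x_n)

Iteration 1:
  f(2.300000) = 3.177000
  f'(2.300000) = 12.270000
  x_1 = 2.300000 - 3.177000/12.270000 = 2.041076
Iteration 2:
  f(2.041076) = 0.378188
  f'(2.041076) = 9.415820
  x_2 = 2.041076 - 0.378188/9.415820 = 2.000911
Iteration 3:
  f(2.000911) = 0.008200
  f'(2.000911) = 9.009109
  x_3 = 2.000911 - 0.008200/9.009109 = 2.000000
Iteration 4:
  f(2.000000) = 0.000004
  f'(2.000000) = 9.000005
  x_4 = 2.000000 - 0.000004/9.000005 = 2.000000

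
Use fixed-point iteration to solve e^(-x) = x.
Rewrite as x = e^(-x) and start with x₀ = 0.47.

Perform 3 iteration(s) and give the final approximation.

Equation: e^(-x) = x
Fixed-point form: x = e^(-x)
x₀ = 0.47

x_1 = g(0.470000) = 0.625002
x_2 = g(0.625002) = 0.535260
x_3 = g(0.535260) = 0.585517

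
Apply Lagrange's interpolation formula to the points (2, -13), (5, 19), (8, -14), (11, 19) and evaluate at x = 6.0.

Lagrange interpolation formula:
P(x) = Σ yᵢ × Lᵢ(x)
where Lᵢ(x) = Π_{j≠i} (x - xⱼ)/(xᵢ - xⱼ)

L_0(6.0) = (6.0 - 5)/(2 - 5) × (6.0 - 8)/(2 - 8) × (6.0 - 11)/(2 - 11) = -0.061728
L_1(6.0) = (6.0 - 2)/(5 - 2) × (6.0 - 8)/(5 - 8) × (6.0 - 11)/(5 - 11) = 0.740741
L_2(6.0) = (6.0 - 2)/(8 - 2) × (6.0 - 5)/(8 - 5) × (6.0 - 11)/(8 - 11) = 0.370370
L_3(6.0) = (6.0 - 2)/(11 - 2) × (6.0 - 5)/(11 - 5) × (6.0 - 8)/(11 - 8) = -0.049383

P(6.0) = (-13)×L_0(6.0) + 19×L_1(6.0) + (-14)×L_2(6.0) + 19×L_3(6.0)
P(6.0) = 8.753086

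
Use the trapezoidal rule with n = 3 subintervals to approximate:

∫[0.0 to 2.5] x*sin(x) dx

f(x) = x*sin(x)
a = 0.0, b = 2.5, n = 3
h = (b - a)/n = 0.833333

Trapezoidal rule: (h/2)[f(x₀) + 2f(x₁) + 2f(x₂) + ... + f(xₙ)]

x_0 = 0.0000, f(x_0) = 0.000000, coefficient = 1
x_1 = 0.8333, f(x_1) = 0.616814, coefficient = 2
x_2 = 1.6667, f(x_2) = 1.659013, coefficient = 2
x_3 = 2.5000, f(x_3) = 1.496180, coefficient = 1

I ≈ (0.833333/2) × 6.047835 = 2.519931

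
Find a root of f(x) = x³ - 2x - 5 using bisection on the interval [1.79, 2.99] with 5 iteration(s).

f(x) = x³ - 2x - 5
Initial interval: [1.79, 2.99]

Iteration 1:
  c_1 = (1.790000 + 2.990000)/2 = 2.390000
  f(c_1) = f(2.390000) = 3.871919
  f(a) × f(c) < 0, new interval: [1.790000, 2.390000]
Iteration 2:
  c_2 = (1.790000 + 2.390000)/2 = 2.090000
  f(c_2) = f(2.090000) = -0.050671
  f(a) × f(c) ≥ 0, new interval: [2.090000, 2.390000]
Iteration 3:
  c_3 = (2.090000 + 2.390000)/2 = 2.240000
  f(c_3) = f(2.240000) = 1.759424
  f(a) × f(c) < 0, new interval: [2.090000, 2.240000]
Iteration 4:
  c_4 = (2.090000 + 2.240000)/2 = 2.165000
  f(c_4) = f(2.165000) = 0.817842
  f(a) × f(c) < 0, new interval: [2.090000, 2.165000]
Iteration 5:
  c_5 = (2.090000 + 2.165000)/2 = 2.127500
  f(c_5) = f(2.127500) = 0.374610
  f(a) × f(c) < 0, new interval: [2.090000, 2.127500]

After 5 iteration(s), the approximation is c_5 = 2.127500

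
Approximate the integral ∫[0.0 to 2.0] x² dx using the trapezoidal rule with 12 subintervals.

f(x) = x²
a = 0.0, b = 2.0, n = 12
h = (b - a)/n = 0.166667

Trapezoidal rule: (h/2)[f(x₀) + 2f(x₁) + 2f(x₂) + ... + f(xₙ)]

x_0 = 0.0000, f(x_0) = 0.000000, coefficient = 1
x_1 = 0.1667, f(x_1) = 0.027778, coefficient = 2
x_2 = 0.3333, f(x_2) = 0.111111, coefficient = 2
x_3 = 0.5000, f(x_3) = 0.250000, coefficient = 2
x_4 = 0.6667, f(x_4) = 0.444444, coefficient = 2
x_5 = 0.8333, f(x_5) = 0.694444, coefficient = 2
x_6 = 1.0000, f(x_6) = 1.000000, coefficient = 2
x_7 = 1.1667, f(x_7) = 1.361111, coefficient = 2
x_8 = 1.3333, f(x_8) = 1.777778, coefficient = 2
x_9 = 1.5000, f(x_9) = 2.250000, coefficient = 2
x_10 = 1.6667, f(x_10) = 2.777778, coefficient = 2
x_11 = 1.8333, f(x_11) = 3.361111, coefficient = 2
x_12 = 2.0000, f(x_12) = 4.000000, coefficient = 1

I ≈ (0.166667/2) × 32.111111 = 2.675926
Exact value: 2.666667
Error: 0.009259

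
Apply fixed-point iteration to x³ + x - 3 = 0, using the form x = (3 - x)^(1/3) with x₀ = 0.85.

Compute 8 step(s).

Equation: x³ + x - 3 = 0
Fixed-point form: x = (3 - x)^(1/3)
x₀ = 0.85

x_1 = g(0.850000) = 1.290663
x_2 = g(1.290663) = 1.195664
x_3 = g(1.195664) = 1.217416
x_4 = g(1.217416) = 1.212504
x_5 = g(1.212504) = 1.213617
x_6 = g(1.213617) = 1.213365
x_7 = g(1.213365) = 1.213422
x_8 = g(1.213422) = 1.213409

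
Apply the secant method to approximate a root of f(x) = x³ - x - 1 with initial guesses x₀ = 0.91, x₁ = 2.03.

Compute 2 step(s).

f(x) = x³ - x - 1
x₀ = 0.91, x₁ = 2.03

Secant formula: x_{n+1} = x_n - f(x_n)(x_n - x_{n-1})/(f(x_n) - f(x_{n-1}))

Iteration 1:
  f(0.910000) = -1.156429
  f(2.030000) = 5.335427
  x_2 = 2.030000 - 5.335427×(2.030000 - 0.910000)/(5.335427 - (-1.156429))
       = 1.109512
Iteration 2:
  f(2.030000) = 5.335427
  f(1.109512) = -0.743685
  x_3 = 1.109512 - (-0.743685)×(1.109512 - 2.030000)/(-0.743685 - 5.335427)
       = 1.222119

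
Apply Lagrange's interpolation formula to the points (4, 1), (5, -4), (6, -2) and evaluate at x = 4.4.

Lagrange interpolation formula:
P(x) = Σ yᵢ × Lᵢ(x)
where Lᵢ(x) = Π_{j≠i} (x - xⱼ)/(xᵢ - xⱼ)

L_0(4.4) = (4.4 - 5)/(4 - 5) × (4.4 - 6)/(4 - 6) = 0.480000
L_1(4.4) = (4.4 - 4)/(5 - 4) × (4.4 - 6)/(5 - 6) = 0.640000
L_2(4.4) = (4.4 - 4)/(6 - 4) × (4.4 - 5)/(6 - 5) = -0.120000

P(4.4) = 1×L_0(4.4) + (-4)×L_1(4.4) + (-2)×L_2(4.4)
P(4.4) = -1.840000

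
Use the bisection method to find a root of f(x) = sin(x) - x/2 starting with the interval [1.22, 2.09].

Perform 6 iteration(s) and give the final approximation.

f(x) = sin(x) - x/2
Initial interval: [1.22, 2.09]

Iteration 1:
  c_1 = (1.220000 + 2.090000)/2 = 1.655000
  f(c_1) = f(1.655000) = 0.168957
  f(a) × f(c) ≥ 0, new interval: [1.655000, 2.090000]
Iteration 2:
  c_2 = (1.655000 + 2.090000)/2 = 1.872500
  f(c_2) = f(1.872500) = 0.018582
  f(a) × f(c) ≥ 0, new interval: [1.872500, 2.090000]
Iteration 3:
  c_3 = (1.872500 + 2.090000)/2 = 1.981250
  f(c_3) = f(1.981250) = -0.073685
  f(a) × f(c) < 0, new interval: [1.872500, 1.981250]
Iteration 4:
  c_4 = (1.872500 + 1.981250)/2 = 1.926875
  f(c_4) = f(1.926875) = -0.026166
  f(a) × f(c) < 0, new interval: [1.872500, 1.926875]
Iteration 5:
  c_5 = (1.872500 + 1.926875)/2 = 1.899687
  f(c_5) = f(1.899687) = -0.003443
  f(a) × f(c) < 0, new interval: [1.872500, 1.899687]
Iteration 6:
  c_6 = (1.872500 + 1.899687)/2 = 1.886094
  f(c_6) = f(1.886094) = 0.007657
  f(a) × f(c) ≥ 0, new interval: [1.886094, 1.899687]

After 6 iteration(s), the approximation is c_6 = 1.886094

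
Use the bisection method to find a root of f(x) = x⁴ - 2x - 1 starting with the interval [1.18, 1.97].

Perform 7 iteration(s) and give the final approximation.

f(x) = x⁴ - 2x - 1
Initial interval: [1.18, 1.97]

Iteration 1:
  c_1 = (1.180000 + 1.970000)/2 = 1.575000
  f(c_1) = f(1.575000) = 2.003500
  f(a) × f(c) < 0, new interval: [1.180000, 1.575000]
Iteration 2:
  c_2 = (1.180000 + 1.575000)/2 = 1.377500
  f(c_2) = f(1.377500) = -0.154470
  f(a) × f(c) ≥ 0, new interval: [1.377500, 1.575000]
Iteration 3:
  c_3 = (1.377500 + 1.575000)/2 = 1.476250
  f(c_3) = f(1.476250) = 0.796910
  f(a) × f(c) < 0, new interval: [1.377500, 1.476250]
Iteration 4:
  c_4 = (1.377500 + 1.476250)/2 = 1.426875
  f(c_4) = f(1.426875) = 0.291433
  f(a) × f(c) < 0, new interval: [1.377500, 1.426875]
Iteration 5:
  c_5 = (1.377500 + 1.426875)/2 = 1.402187
  f(c_5) = f(1.402187) = 0.061291
  f(a) × f(c) < 0, new interval: [1.377500, 1.402187]
Iteration 6:
  c_6 = (1.377500 + 1.402187)/2 = 1.389844
  f(c_6) = f(1.389844) = -0.048355
  f(a) × f(c) ≥ 0, new interval: [1.389844, 1.402187]
Iteration 7:
  c_7 = (1.389844 + 1.402187)/2 = 1.396016
  f(c_7) = f(1.396016) = 0.006023
  f(a) × f(c) < 0, new interval: [1.389844, 1.396016]

After 7 iteration(s), the approximation is c_7 = 1.396016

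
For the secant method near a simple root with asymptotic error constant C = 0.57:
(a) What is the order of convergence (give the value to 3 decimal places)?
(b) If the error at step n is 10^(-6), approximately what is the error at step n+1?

(a) Secant method has superlinear convergence with order φ = (1+√5)/2 ≈ 1.618.
    This means |e_{n+1}| ≈ C|e_n|^1.618.

(b) With |e_n| = 10^(-6) and C = 0.57:
    |e_{n+1}| ≈ 0.57 × (10^(-6))^1.618 = 0.57 × 10^(-9.71)

(a) ≈ 1.618 (golden ratio); (b) |e_{n+1}| ≈ 1.116e-10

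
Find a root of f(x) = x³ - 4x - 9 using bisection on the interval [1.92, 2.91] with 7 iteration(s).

f(x) = x³ - 4x - 9
Initial interval: [1.92, 2.91]

Iteration 1:
  c_1 = (1.920000 + 2.910000)/2 = 2.415000
  f(c_1) = f(2.415000) = -4.575177
  f(a) × f(c) ≥ 0, new interval: [2.415000, 2.910000]
Iteration 2:
  c_2 = (2.415000 + 2.910000)/2 = 2.662500
  f(c_2) = f(2.662500) = -0.775787
  f(a) × f(c) ≥ 0, new interval: [2.662500, 2.910000]
Iteration 3:
  c_3 = (2.662500 + 2.910000)/2 = 2.786250
  f(c_3) = f(2.786250) = 1.485186
  f(a) × f(c) < 0, new interval: [2.662500, 2.786250]
Iteration 4:
  c_4 = (2.662500 + 2.786250)/2 = 2.724375
  f(c_4) = f(2.724375) = 0.323408
  f(a) × f(c) < 0, new interval: [2.662500, 2.724375]
Iteration 5:
  c_5 = (2.662500 + 2.724375)/2 = 2.693437
  f(c_5) = f(2.693437) = -0.233923
  f(a) × f(c) ≥ 0, new interval: [2.693437, 2.724375]
Iteration 6:
  c_6 = (2.693437 + 2.724375)/2 = 2.708906
  f(c_6) = f(2.708906) = 0.042798
  f(a) × f(c) < 0, new interval: [2.693437, 2.708906]
Iteration 7:
  c_7 = (2.693437 + 2.708906)/2 = 2.701172
  f(c_7) = f(2.701172) = -0.096047
  f(a) × f(c) ≥ 0, new interval: [2.701172, 2.708906]

After 7 iteration(s), the approximation is c_7 = 2.701172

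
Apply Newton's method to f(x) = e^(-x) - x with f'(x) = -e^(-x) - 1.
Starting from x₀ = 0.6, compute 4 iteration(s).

f(x) = e^(-x) - x
f'(x) = -e^(-x) - 1
x₀ = 0.6

Newton-Raphson formula: x_{n+1} = x_n - f(x_n)/f'(x_n)

Iteration 1:
  f(0.600000) = -0.051188
  f'(0.600000) = -1.548812
  x_1 = 0.600000 - (-0.051188)/(-1.548812) = 0.566950
Iteration 2:
  f(0.566950) = 0.000303
  f'(0.566950) = -1.567253
  x_2 = 0.566950 - 0.000303/(-1.567253) = 0.567143
Iteration 3:
  f(0.567143) = 0.000000
  f'(0.567143) = -1.567143
  x_3 = 0.567143 - 0.000000/(-1.567143) = 0.567143
Iteration 4:
  f(0.567143) = 0.000000
  f'(0.567143) = -1.567143
  x_4 = 0.567143 - 0.000000/(-1.567143) = 0.567143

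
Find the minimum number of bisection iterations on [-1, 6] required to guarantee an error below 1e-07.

We need (b-a)/2^n ≤ 1e-07
(6 - (-1))/2^n ≤ 1e-07
7/2^n ≤ 1e-07
2^n ≥ 70000000
n ≥ log₂(70000000) = 26.06
n ≥ 27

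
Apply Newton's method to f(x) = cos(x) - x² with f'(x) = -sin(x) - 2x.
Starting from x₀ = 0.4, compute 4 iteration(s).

f(x) = cos(x) - x²
f'(x) = -sin(x) - 2x
x₀ = 0.4

Newton-Raphson formula: x_{n+1} = x_n - f(x_n)/f'(x_n)

Iteration 1:
  f(0.400000) = 0.761061
  f'(0.400000) = -1.189418
  x_1 = 0.400000 - 0.761061/(-1.189418) = 1.039860
Iteration 2:
  f(1.039860) = -0.574967
  f'(1.039860) = -2.942053
  x_2 = 1.039860 - (-0.574967)/(-2.942053) = 0.844429
Iteration 3:
  f(0.844429) = -0.048902
  f'(0.844429) = -2.436450
  x_3 = 0.844429 - (-0.048902)/(-2.436450) = 0.824358
Iteration 4:
  f(0.824358) = -0.000538
  f'(0.824358) = -2.382828
  x_4 = 0.824358 - (-0.000538)/(-2.382828) = 0.824132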